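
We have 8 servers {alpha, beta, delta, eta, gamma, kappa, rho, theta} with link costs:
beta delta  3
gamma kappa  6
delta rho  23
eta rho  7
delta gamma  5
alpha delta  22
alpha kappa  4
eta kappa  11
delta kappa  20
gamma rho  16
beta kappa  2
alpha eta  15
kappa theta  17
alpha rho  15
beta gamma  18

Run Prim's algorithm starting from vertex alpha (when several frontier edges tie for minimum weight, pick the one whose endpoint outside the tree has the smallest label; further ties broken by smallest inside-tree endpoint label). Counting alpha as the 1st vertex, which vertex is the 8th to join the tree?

Grow the tree from alpha using Prim:
Step 1: cheapest edge leaving the tree is alpha kappa (4); add kappa.
Step 2: cheapest edge leaving the tree is beta kappa (2); add beta.
Step 3: cheapest edge leaving the tree is beta delta (3); add delta.
Step 4: cheapest edge leaving the tree is delta gamma (5); add gamma.
Step 5: cheapest edge leaving the tree is eta kappa (11); add eta.
Step 6: cheapest edge leaving the tree is eta rho (7); add rho.
Step 7: cheapest edge leaving the tree is kappa theta (17); add theta.
Vertex order: alpha, kappa, beta, delta, gamma, eta, rho, theta. The 8th vertex is theta.

theta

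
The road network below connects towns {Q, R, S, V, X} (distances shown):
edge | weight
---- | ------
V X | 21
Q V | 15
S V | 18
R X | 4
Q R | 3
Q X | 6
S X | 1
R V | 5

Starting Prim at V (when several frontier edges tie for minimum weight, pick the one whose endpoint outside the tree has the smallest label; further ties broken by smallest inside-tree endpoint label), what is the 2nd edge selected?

Grow the tree from V using Prim:
Step 1: frontier [R V 5, Q V 15, S V 18, V X 21] → take R V (5); add R.
Step 2: frontier [Q R 3, R X 4, Q V 15, S V 18, V X 21] → take Q R (3); add Q.
Step 3: frontier [Q X 6, R X 4, S V 18, V X 21] → take R X (4); add X.
Step 4: frontier [S V 18, S X 1] → take S X (1); add S.
The 2nd edge added is Q R.

Q-R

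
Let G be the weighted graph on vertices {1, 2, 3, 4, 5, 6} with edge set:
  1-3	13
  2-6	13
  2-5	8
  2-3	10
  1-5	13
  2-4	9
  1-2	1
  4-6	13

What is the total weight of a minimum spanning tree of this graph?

41

Kruskal: consider edges lightest-first.
1-2 (1): add — endpoints in different components.
2-5 (8): add — endpoints in different components.
2-4 (9): add — endpoints in different components.
2-3 (10): add — endpoints in different components.
1-3 (13): skip — 1 and 3 already connected.
1-5 (13): skip — 1 and 5 already connected.
2-6 (13): add — endpoints in different components.
MST edges: 1-2, 2-5, 2-4, 2-3, 2-6; total weight 1+8+9+10+13 = 41.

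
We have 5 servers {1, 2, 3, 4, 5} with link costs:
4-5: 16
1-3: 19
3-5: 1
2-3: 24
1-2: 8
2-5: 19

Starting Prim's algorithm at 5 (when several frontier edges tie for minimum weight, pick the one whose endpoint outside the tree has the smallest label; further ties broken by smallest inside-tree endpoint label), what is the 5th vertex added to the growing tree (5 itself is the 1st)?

Prim's algorithm from 5:
Step 1: cheapest edge leaving the tree is 3-5 (1); add 3.
Step 2: cheapest edge leaving the tree is 4-5 (16); add 4.
Step 3: cheapest edge leaving the tree is 1-3 (19); add 1.
Step 4: cheapest edge leaving the tree is 1-2 (8); add 2.
Vertex order: 5, 3, 4, 1, 2. The 5th vertex is 2.

2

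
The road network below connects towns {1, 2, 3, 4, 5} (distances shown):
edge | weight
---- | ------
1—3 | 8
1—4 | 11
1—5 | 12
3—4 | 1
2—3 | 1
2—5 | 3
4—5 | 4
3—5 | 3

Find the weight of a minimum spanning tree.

Prim, starting at 1.
Step 1: frontier [1—3 8, 1—4 11, 1—5 12] → take 1—3 (8); add 3.
Step 2: frontier [1—4 11, 1—5 12, 2—3 1, 3—4 1, 3—5 3] → take 2—3 (1); add 2.
Step 3: frontier [1—4 11, 1—5 12, 2—5 3, 3—4 1, 3—5 3] → take 3—4 (1); add 4.
Step 4: frontier [1—5 12, 2—5 3, 3—5 3, 4—5 4] → take 2—5 (3); add 5.
MST edges: 1—3, 2—3, 3—4, 2—5; total weight 8+1+1+3 = 13.

13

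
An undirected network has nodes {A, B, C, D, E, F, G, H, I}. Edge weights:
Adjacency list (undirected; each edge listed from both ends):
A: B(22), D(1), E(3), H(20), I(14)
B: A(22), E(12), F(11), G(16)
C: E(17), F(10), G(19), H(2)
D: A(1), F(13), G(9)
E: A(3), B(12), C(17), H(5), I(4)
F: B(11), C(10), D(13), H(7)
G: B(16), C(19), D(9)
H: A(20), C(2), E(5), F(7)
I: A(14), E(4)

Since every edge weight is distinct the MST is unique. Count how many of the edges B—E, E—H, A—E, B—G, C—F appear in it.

2

Sort edges by weight, then run Kruskal:
A—D (1): add — endpoints in different components.
C—H (2): add — endpoints in different components.
A—E (3): add — endpoints in different components.
E—I (4): add — endpoints in different components.
E—H (5): add — endpoints in different components.
F—H (7): add — endpoints in different components.
D—G (9): add — endpoints in different components.
C—F (10): skip — C and F already connected.
B—F (11): add — endpoints in different components.
MST edge set: {A—D, C—H, A—E, E—I, E—H, F—H, D—G, B—F}.
Of the listed edges, {E—H, A—E} are in the MST → 2.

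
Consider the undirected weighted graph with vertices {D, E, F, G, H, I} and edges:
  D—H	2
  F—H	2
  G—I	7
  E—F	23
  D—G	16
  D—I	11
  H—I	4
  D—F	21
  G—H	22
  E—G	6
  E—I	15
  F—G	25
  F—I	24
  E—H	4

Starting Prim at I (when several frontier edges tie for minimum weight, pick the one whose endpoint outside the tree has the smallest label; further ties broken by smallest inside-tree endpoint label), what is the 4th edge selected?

Prim's algorithm from I:
Step 1: cheapest edge leaving the tree is H—I (4); add H.
Step 2: cheapest edge leaving the tree is D—H (2); add D.
Step 3: cheapest edge leaving the tree is F—H (2); add F.
Step 4: cheapest edge leaving the tree is E—H (4); add E.
Step 5: cheapest edge leaving the tree is E—G (6); add G.
The 4th edge added is E—H.

E-H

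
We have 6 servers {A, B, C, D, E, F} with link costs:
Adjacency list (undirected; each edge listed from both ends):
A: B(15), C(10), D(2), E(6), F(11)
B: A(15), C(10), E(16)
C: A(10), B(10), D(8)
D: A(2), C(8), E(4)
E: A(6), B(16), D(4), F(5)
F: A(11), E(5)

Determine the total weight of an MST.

Kruskal's algorithm — process edges by increasing weight (ties by edge label):
A–D (2): add — endpoints in different components.
D–E (4): add — endpoints in different components.
E–F (5): add — endpoints in different components.
A–E (6): skip — A and E already connected.
C–D (8): add — endpoints in different components.
A–C (10): skip — A and C already connected.
B–C (10): add — endpoints in different components.
MST edges: A–D, D–E, E–F, C–D, B–C; total weight 2+4+5+8+10 = 29.

29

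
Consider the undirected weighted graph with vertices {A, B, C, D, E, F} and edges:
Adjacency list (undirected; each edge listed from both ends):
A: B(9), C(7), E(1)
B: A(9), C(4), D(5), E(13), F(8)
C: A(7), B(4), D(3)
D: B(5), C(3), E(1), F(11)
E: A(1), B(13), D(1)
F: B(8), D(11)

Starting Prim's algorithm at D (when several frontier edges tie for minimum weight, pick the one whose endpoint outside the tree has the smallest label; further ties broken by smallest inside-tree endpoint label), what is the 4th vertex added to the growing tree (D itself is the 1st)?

Grow the tree from D using Prim:
Step 1: frontier [D—E 1, C—D 3, B—D 5, D—F 11] → take D—E (1); add E.
Step 2: frontier [C—D 3, B—D 5, D—F 11, A—E 1, B—E 13] → take A—E (1); add A.
Step 3: frontier [A—C 7, A—B 9, C—D 3, B—D 5, D—F 11, B—E 13] → take C—D (3); add C.
Step 4: frontier [A—B 9, B—C 4, B—D 5, D—F 11, B—E 13] → take B—C (4); add B.
Step 5: frontier [B—F 8, D—F 11] → take B—F (8); add F.
Vertex order: D, E, A, C, B, F. The 4th vertex is C.

C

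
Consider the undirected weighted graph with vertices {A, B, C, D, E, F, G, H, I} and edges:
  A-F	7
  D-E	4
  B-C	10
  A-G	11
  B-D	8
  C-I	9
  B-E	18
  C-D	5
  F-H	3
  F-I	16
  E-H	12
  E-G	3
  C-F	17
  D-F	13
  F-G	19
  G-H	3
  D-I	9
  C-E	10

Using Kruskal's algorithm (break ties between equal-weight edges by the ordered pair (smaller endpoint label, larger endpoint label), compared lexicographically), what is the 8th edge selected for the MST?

Kruskal: consider edges lightest-first.
E-G (3): add — endpoints in different components.
F-H (3): add — endpoints in different components.
G-H (3): add — endpoints in different components.
D-E (4): add — endpoints in different components.
C-D (5): add — endpoints in different components.
A-F (7): add — endpoints in different components.
B-D (8): add — endpoints in different components.
C-I (9): add — endpoints in different components.
The 8th edge added is C-I.

C-I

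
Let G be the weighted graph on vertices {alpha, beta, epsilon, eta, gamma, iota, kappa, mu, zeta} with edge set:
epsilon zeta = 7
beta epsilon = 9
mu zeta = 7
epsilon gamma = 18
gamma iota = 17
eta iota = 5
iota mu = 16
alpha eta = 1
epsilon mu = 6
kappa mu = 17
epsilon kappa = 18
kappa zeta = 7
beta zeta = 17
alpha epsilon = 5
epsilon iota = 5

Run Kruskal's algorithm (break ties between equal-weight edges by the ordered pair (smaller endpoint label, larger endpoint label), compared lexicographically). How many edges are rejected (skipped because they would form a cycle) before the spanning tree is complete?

4

Kruskal: consider edges lightest-first.
alpha eta (1): add — endpoints in different components.
alpha epsilon (5): add — endpoints in different components.
epsilon iota (5): add — endpoints in different components.
eta iota (5): skip — eta and iota already connected.
epsilon mu (6): add — endpoints in different components.
epsilon zeta (7): add — endpoints in different components.
kappa zeta (7): add — endpoints in different components.
mu zeta (7): skip — zeta and mu already connected.
beta epsilon (9): add — endpoints in different components.
iota mu (16): skip — iota and mu already connected.
beta zeta (17): skip — zeta and beta already connected.
gamma iota (17): add — endpoints in different components.
Edges rejected before the tree was complete: 4.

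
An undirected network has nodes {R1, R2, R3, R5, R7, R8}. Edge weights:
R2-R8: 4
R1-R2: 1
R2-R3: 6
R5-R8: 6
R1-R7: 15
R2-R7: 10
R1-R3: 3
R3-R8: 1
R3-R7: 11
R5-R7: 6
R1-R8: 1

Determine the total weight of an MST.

Sort edges by weight, then run Kruskal:
R1-R2 (1): add — endpoints in different components.
R1-R8 (1): add — endpoints in different components.
R3-R8 (1): add — endpoints in different components.
R1-R3 (3): skip — R3 and R1 already connected.
R2-R8 (4): skip — R2 and R8 already connected.
R2-R3 (6): skip — R3 and R2 already connected.
R5-R7 (6): add — endpoints in different components.
R5-R8 (6): add — endpoints in different components.
MST edges: R1-R2, R1-R8, R3-R8, R5-R7, R5-R8; total weight 1+1+1+6+6 = 15.

15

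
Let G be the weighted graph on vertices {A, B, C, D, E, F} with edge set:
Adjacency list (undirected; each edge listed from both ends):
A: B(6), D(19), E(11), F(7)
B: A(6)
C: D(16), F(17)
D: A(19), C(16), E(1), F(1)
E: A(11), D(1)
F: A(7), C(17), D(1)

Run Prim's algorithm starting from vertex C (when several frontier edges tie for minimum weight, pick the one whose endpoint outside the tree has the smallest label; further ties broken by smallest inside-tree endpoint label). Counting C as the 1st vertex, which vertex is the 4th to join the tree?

Prim's algorithm from C:
Step 1: frontier [C—D 16, C—F 17] → take C—D (16); add D.
Step 2: frontier [C—F 17, D—E 1, D—F 1, A—D 19] → take D—E (1); add E.
Step 3: frontier [C—F 17, D—F 1, A—D 19, A—E 11] → take D—F (1); add F.
Step 4: frontier [A—D 19, A—E 11, A—F 7] → take A—F (7); add A.
Step 5: frontier [A—B 6] → take A—B (6); add B.
Vertex order: C, D, E, F, A, B. The 4th vertex is F.

F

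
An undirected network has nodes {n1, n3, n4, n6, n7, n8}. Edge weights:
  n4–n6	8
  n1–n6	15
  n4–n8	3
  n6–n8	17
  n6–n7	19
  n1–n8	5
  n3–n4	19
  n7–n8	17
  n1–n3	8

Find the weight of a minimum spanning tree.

Grow the tree from n3 using Prim:
Step 1: cheapest edge leaving the tree is n1–n3 (8); add n1.
Step 2: cheapest edge leaving the tree is n1–n8 (5); add n8.
Step 3: cheapest edge leaving the tree is n4–n8 (3); add n4.
Step 4: cheapest edge leaving the tree is n4–n6 (8); add n6.
Step 5: cheapest edge leaving the tree is n7–n8 (17); add n7.
MST edges: n1–n3, n1–n8, n4–n8, n4–n6, n7–n8; total weight 8+5+3+8+17 = 41.

41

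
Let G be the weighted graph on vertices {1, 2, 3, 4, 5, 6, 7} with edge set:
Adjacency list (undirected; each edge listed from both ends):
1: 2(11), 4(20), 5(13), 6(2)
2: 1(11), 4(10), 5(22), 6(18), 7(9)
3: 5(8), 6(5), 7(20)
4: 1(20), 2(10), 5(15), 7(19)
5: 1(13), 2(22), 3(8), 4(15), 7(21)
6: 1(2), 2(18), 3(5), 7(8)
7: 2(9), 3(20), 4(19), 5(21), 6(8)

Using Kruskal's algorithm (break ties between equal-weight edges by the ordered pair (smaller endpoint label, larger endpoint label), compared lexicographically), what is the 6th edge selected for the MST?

Kruskal's algorithm — process edges by increasing weight (ties by edge label):
1—6 (2): add. Components now {1,6} {2} {3} {4} {5} {7}
3—6 (5): add. Components now {1,3,6} {2} {4} {5} {7}
3—5 (8): add. Components now {1,3,5,6} {2} {4} {7}
6—7 (8): add. Components now {1,3,5,6,7} {2} {4}
2—7 (9): add. Components now {1,2,3,5,6,7} {4}
2—4 (10): add. Components now {1,2,3,4,5,6,7}
The 6th edge added is 2—4.

2-4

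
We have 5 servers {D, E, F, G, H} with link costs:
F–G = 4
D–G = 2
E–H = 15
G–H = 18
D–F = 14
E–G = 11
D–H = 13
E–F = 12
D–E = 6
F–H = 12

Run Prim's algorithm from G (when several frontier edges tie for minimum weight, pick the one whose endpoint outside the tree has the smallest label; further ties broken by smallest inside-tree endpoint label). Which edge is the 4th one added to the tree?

F-H

Grow the tree from G using Prim:
Step 1: cheapest edge leaving the tree is D–G (2); add D.
Step 2: cheapest edge leaving the tree is F–G (4); add F.
Step 3: cheapest edge leaving the tree is D–E (6); add E.
Step 4: cheapest edge leaving the tree is F–H (12); add H.
The 4th edge added is F–H.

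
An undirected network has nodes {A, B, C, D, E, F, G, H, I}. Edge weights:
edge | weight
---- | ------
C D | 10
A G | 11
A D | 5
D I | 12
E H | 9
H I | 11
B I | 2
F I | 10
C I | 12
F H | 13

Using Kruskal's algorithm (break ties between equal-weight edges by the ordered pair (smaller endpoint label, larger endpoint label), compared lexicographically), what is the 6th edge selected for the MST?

Sort edges by weight, then run Kruskal:
B I (2): add — endpoints in different components.
A D (5): add — endpoints in different components.
E H (9): add — endpoints in different components.
C D (10): add — endpoints in different components.
F I (10): add — endpoints in different components.
A G (11): add — endpoints in different components.
H I (11): add — endpoints in different components.
C I (12): add — endpoints in different components.
The 6th edge added is A G.

A-G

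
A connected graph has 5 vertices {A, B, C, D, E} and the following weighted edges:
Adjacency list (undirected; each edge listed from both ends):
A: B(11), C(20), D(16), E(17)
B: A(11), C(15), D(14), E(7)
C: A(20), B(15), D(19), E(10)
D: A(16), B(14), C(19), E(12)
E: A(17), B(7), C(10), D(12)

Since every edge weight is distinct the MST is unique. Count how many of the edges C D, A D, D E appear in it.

1

Kruskal's algorithm — process edges by increasing weight (ties by edge label):
B E (7): add. Components now {A} {B,E} {C} {D}
C E (10): add. Components now {A} {B,C,E} {D}
A B (11): add. Components now {A,B,C,E} {D}
D E (12): add. Components now {A,B,C,D,E}
MST edge set: {B E, C E, A B, D E}.
Of the listed edges, {D E} are in the MST → 1.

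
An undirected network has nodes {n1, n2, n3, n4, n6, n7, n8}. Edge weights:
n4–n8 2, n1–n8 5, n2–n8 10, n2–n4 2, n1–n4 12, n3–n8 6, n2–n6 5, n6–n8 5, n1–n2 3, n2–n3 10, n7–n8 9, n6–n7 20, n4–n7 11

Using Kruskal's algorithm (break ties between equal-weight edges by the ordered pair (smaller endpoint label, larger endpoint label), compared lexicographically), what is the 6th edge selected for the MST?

Kruskal: consider edges lightest-first.
n2–n4 (2): add — endpoints in different components.
n4–n8 (2): add — endpoints in different components.
n1–n2 (3): add — endpoints in different components.
n1–n8 (5): skip — n1 and n8 already connected.
n2–n6 (5): add — endpoints in different components.
n6–n8 (5): skip — n6 and n8 already connected.
n3–n8 (6): add — endpoints in different components.
n7–n8 (9): add — endpoints in different components.
The 6th edge added is n7–n8.

n7-n8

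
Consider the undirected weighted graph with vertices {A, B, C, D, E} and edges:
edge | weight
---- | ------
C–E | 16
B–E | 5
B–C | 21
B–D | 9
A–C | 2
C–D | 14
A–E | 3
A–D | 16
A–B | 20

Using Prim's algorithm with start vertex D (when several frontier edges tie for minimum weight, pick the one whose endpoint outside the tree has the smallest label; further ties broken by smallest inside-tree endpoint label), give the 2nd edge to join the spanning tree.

B-E

Prim, starting at D.
Step 1: cheapest edge leaving the tree is B–D (9); add B.
Step 2: cheapest edge leaving the tree is B–E (5); add E.
Step 3: cheapest edge leaving the tree is A–E (3); add A.
Step 4: cheapest edge leaving the tree is A–C (2); add C.
The 2nd edge added is B–E.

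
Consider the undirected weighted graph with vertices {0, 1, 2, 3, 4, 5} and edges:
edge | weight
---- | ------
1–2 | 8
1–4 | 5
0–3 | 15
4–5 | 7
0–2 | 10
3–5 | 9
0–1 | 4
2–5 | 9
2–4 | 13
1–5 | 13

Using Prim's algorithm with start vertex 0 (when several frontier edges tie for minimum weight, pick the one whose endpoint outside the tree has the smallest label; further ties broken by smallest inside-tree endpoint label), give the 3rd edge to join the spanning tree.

Prim's algorithm from 0:
Step 1: cheapest edge leaving the tree is 0–1 (4); add 1.
Step 2: cheapest edge leaving the tree is 1–4 (5); add 4.
Step 3: cheapest edge leaving the tree is 4–5 (7); add 5.
Step 4: cheapest edge leaving the tree is 1–2 (8); add 2.
Step 5: cheapest edge leaving the tree is 3–5 (9); add 3.
The 3rd edge added is 4–5.

4-5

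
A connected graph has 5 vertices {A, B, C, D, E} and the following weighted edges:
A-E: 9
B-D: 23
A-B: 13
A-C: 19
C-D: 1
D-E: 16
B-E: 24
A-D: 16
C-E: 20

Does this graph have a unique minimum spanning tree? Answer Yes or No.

Kruskal's algorithm — process edges by increasing weight (ties by edge label):
C-D (1): add. Components now {A} {B} {C,D} {E}
A-E (9): add. Components now {A,E} {B} {C,D}
A-B (13): add. Components now {A,B,E} {C,D}
A-D (16): add. Components now {A,B,C,D,E}
Non-tree edge D-E has weight 16, equal to the heaviest edge on its tree cycle — swapping gives another MST of the same weight. Not unique.

No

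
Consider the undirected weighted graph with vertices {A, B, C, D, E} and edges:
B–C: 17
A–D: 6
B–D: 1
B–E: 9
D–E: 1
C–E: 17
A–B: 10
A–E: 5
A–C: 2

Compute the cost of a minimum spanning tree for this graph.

Sort edges by weight, then run Kruskal:
B–D (1): add — endpoints in different components.
D–E (1): add — endpoints in different components.
A–C (2): add — endpoints in different components.
A–E (5): add — endpoints in different components.
MST edges: B–D, D–E, A–C, A–E; total weight 1+1+2+5 = 9.

9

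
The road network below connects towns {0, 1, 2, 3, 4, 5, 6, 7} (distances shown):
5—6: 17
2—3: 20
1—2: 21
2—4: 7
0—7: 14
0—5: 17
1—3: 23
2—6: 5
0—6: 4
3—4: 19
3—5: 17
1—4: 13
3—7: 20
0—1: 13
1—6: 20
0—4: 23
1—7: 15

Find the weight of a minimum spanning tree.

77

Kruskal's algorithm — process edges by increasing weight (ties by edge label):
0—6 (4): add — endpoints in different components.
2—6 (5): add — endpoints in different components.
2—4 (7): add — endpoints in different components.
0—1 (13): add — endpoints in different components.
1—4 (13): skip — 1 and 4 already connected.
0—7 (14): add — endpoints in different components.
1—7 (15): skip — 1 and 7 already connected.
0—5 (17): add — endpoints in different components.
3—5 (17): add — endpoints in different components.
MST edges: 0—6, 2—6, 2—4, 0—1, 0—7, 0—5, 3—5; total weight 4+5+7+13+14+17+17 = 77.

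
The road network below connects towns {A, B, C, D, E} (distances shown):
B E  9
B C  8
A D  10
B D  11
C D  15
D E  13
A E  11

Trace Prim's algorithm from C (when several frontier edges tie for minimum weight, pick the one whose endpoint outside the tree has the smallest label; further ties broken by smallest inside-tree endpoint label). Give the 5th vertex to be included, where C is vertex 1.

Prim's algorithm from C:
Step 1: cheapest edge leaving the tree is B C (8); add B.
Step 2: cheapest edge leaving the tree is B E (9); add E.
Step 3: cheapest edge leaving the tree is A E (11); add A.
Step 4: cheapest edge leaving the tree is A D (10); add D.
Vertex order: C, B, E, A, D. The 5th vertex is D.

D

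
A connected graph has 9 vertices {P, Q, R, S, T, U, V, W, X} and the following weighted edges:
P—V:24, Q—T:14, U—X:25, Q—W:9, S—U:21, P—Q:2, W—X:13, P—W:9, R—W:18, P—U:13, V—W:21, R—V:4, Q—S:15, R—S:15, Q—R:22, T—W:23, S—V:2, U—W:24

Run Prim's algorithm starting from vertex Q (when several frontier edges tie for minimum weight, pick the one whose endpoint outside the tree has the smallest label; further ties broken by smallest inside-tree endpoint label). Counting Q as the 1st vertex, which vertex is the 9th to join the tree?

R

Grow the tree from Q using Prim:
Step 1: cheapest edge leaving the tree is P—Q (2); add P.
Step 2: cheapest edge leaving the tree is P—W (9); add W.
Step 3: cheapest edge leaving the tree is P—U (13); add U.
Step 4: cheapest edge leaving the tree is W—X (13); add X.
Step 5: cheapest edge leaving the tree is Q—T (14); add T.
Step 6: cheapest edge leaving the tree is Q—S (15); add S.
Step 7: cheapest edge leaving the tree is S—V (2); add V.
Step 8: cheapest edge leaving the tree is R—V (4); add R.
Vertex order: Q, P, W, U, X, T, S, V, R. The 9th vertex is R.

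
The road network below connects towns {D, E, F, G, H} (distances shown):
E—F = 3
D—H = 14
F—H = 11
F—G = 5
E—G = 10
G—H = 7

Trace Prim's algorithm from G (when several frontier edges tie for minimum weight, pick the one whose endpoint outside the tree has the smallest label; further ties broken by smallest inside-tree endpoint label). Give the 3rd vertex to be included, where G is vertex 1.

E

Prim's algorithm from G:
Step 1: frontier [F—G 5, G—H 7, E—G 10] → take F—G (5); add F.
Step 2: frontier [E—F 3, F—H 11, G—H 7, E—G 10] → take E—F (3); add E.
Step 3: frontier [F—H 11, G—H 7] → take G—H (7); add H.
Step 4: frontier [D—H 14] → take D—H (14); add D.
Vertex order: G, F, E, H, D. The 3rd vertex is E.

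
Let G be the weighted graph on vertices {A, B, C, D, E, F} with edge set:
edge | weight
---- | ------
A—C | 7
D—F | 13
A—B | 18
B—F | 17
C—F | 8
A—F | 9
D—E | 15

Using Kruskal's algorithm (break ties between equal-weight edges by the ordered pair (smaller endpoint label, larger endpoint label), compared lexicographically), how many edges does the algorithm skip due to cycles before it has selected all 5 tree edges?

Kruskal's algorithm — process edges by increasing weight (ties by edge label):
A—C (7): add — endpoints in different components.
C—F (8): add — endpoints in different components.
A—F (9): skip — A and F already connected.
D—F (13): add — endpoints in different components.
D—E (15): add — endpoints in different components.
B—F (17): add — endpoints in different components.
Edges rejected before the tree was complete: 1.

1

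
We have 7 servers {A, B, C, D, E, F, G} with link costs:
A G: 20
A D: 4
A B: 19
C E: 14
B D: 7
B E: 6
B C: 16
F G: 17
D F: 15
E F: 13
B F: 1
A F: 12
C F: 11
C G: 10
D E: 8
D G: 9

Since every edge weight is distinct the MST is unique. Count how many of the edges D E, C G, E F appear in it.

Kruskal's algorithm — process edges by increasing weight (ties by edge label):
B F (1): add. Components now {A} {B,F} {C} {D} {E} {G}
A D (4): add. Components now {A,D} {B,F} {C} {E} {G}
B E (6): add. Components now {A,D} {B,E,F} {C} {G}
B D (7): add. Components now {A,B,D,E,F} {C} {G}
D E (8): skip — D and E already connected.
D G (9): add. Components now {A,B,D,E,F,G} {C}
C G (10): add. Components now {A,B,C,D,E,F,G}
MST edge set: {B F, A D, B E, B D, D G, C G}.
Of the listed edges, {C G} are in the MST → 1.

1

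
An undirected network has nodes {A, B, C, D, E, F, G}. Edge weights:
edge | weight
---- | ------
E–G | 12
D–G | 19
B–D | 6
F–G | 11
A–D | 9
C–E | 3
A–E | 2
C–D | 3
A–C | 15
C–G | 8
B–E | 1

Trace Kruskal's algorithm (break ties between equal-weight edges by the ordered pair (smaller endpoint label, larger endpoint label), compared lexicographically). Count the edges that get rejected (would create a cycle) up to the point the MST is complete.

Sort edges by weight, then run Kruskal:
B–E (1): add — endpoints in different components.
A–E (2): add — endpoints in different components.
C–D (3): add — endpoints in different components.
C–E (3): add — endpoints in different components.
B–D (6): skip — B and D already connected.
C–G (8): add — endpoints in different components.
A–D (9): skip — A and D already connected.
F–G (11): add — endpoints in different components.
Edges rejected before the tree was complete: 2.

2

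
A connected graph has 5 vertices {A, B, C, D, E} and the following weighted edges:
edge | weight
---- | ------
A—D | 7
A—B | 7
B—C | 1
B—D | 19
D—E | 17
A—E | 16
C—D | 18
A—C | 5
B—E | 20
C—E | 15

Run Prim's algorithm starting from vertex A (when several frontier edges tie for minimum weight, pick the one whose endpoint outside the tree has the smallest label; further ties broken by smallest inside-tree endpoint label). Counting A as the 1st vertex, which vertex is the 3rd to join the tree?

B

Grow the tree from A using Prim:
Step 1: cheapest edge leaving the tree is A—C (5); add C.
Step 2: cheapest edge leaving the tree is B—C (1); add B.
Step 3: cheapest edge leaving the tree is A—D (7); add D.
Step 4: cheapest edge leaving the tree is C—E (15); add E.
Vertex order: A, C, B, D, E. The 3rd vertex is B.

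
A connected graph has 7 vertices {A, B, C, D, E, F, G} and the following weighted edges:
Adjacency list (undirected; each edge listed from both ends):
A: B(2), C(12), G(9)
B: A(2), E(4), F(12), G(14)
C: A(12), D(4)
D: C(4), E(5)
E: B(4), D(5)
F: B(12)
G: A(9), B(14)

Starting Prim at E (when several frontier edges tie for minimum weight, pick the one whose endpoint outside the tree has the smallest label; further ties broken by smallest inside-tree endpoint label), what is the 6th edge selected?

B-F

Prim, starting at E.
Step 1: frontier [B—E 4, D—E 5] → take B—E (4); add B.
Step 2: frontier [A—B 2, B—F 12, B—G 14, D—E 5] → take A—B (2); add A.
Step 3: frontier [A—G 9, A—C 12, B—F 12, B—G 14, D—E 5] → take D—E (5); add D.
Step 4: frontier [A—G 9, A—C 12, B—F 12, B—G 14, C—D 4] → take C—D (4); add C.
Step 5: frontier [A—G 9, B—F 12, B—G 14] → take A—G (9); add G.
Step 6: frontier [B—F 12] → take B—F (12); add F.
The 6th edge added is B—F.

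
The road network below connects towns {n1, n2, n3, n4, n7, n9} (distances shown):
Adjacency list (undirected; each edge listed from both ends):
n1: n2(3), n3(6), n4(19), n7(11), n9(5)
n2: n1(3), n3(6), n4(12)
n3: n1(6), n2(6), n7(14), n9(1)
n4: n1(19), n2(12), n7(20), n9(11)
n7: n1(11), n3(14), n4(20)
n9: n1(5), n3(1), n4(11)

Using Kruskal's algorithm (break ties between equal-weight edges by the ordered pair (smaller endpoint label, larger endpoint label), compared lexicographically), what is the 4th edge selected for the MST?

Kruskal's algorithm — process edges by increasing weight (ties by edge label):
n3-n9 (1): add. Components now {n2} {n7} {n1} {n3,n9} {n4}
n1-n2 (3): add. Components now {n1,n2} {n7} {n3,n9} {n4}
n1-n9 (5): add. Components now {n1,n2,n3,n9} {n7} {n4}
n1-n3 (6): skip — n1 and n3 already connected.
n2-n3 (6): skip — n2 and n3 already connected.
n1-n7 (11): add. Components now {n1,n2,n3,n7,n9} {n4}
n4-n9 (11): add. Components now {n1,n2,n3,n4,n7,n9}
The 4th edge added is n1-n7.

n1-n7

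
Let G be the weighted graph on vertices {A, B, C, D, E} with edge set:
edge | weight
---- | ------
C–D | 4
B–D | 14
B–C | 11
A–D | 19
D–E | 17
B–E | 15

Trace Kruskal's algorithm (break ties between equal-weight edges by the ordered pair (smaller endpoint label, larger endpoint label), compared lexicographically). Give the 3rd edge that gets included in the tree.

Kruskal's algorithm — process edges by increasing weight (ties by edge label):
C–D (4): add. Components now {A} {B} {C,D} {E}
B–C (11): add. Components now {A} {B,C,D} {E}
B–D (14): skip — B and D already connected.
B–E (15): add. Components now {A} {B,C,D,E}
D–E (17): skip — D and E already connected.
A–D (19): add. Components now {A,B,C,D,E}
The 3rd edge added is B–E.

B-E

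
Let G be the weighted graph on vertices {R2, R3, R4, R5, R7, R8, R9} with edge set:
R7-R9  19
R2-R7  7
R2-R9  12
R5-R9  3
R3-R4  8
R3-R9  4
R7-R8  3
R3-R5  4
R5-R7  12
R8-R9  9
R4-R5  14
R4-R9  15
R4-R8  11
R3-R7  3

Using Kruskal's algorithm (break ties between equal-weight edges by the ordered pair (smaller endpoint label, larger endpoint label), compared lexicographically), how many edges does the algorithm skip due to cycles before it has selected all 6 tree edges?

Kruskal: consider edges lightest-first.
R3-R7 (3): add — endpoints in different components.
R5-R9 (3): add — endpoints in different components.
R7-R8 (3): add — endpoints in different components.
R3-R5 (4): add — endpoints in different components.
R3-R9 (4): skip — R9 and R3 already connected.
R2-R7 (7): add — endpoints in different components.
R3-R4 (8): add — endpoints in different components.
Edges rejected before the tree was complete: 1.

1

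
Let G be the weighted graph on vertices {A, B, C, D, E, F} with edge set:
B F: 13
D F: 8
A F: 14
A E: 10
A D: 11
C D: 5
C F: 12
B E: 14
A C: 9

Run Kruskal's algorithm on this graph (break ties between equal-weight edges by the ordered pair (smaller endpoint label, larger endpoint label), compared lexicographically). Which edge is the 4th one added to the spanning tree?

A-E

Kruskal: consider edges lightest-first.
C D (5): add — endpoints in different components.
D F (8): add — endpoints in different components.
A C (9): add — endpoints in different components.
A E (10): add — endpoints in different components.
A D (11): skip — A and D already connected.
C F (12): skip — C and F already connected.
B F (13): add — endpoints in different components.
The 4th edge added is A E.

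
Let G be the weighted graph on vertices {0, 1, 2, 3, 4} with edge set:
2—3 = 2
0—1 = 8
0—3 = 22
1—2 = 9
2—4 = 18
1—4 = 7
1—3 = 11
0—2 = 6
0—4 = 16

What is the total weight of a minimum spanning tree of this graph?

23

Grow the tree from 2 using Prim:
Step 1: cheapest edge leaving the tree is 2—3 (2); add 3.
Step 2: cheapest edge leaving the tree is 0—2 (6); add 0.
Step 3: cheapest edge leaving the tree is 0—1 (8); add 1.
Step 4: cheapest edge leaving the tree is 1—4 (7); add 4.
MST edges: 2—3, 0—2, 0—1, 1—4; total weight 2+6+8+7 = 23.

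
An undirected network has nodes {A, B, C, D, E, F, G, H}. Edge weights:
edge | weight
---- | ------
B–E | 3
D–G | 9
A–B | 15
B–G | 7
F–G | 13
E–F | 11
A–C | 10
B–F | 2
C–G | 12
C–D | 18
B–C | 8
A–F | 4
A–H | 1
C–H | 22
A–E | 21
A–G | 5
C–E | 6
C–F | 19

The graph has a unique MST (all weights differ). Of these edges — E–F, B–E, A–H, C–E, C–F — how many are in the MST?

3

Kruskal: consider edges lightest-first.
A–H (1): add — endpoints in different components.
B–F (2): add — endpoints in different components.
B–E (3): add — endpoints in different components.
A–F (4): add — endpoints in different components.
A–G (5): add — endpoints in different components.
C–E (6): add — endpoints in different components.
B–G (7): skip — B and G already connected.
B–C (8): skip — B and C already connected.
D–G (9): add — endpoints in different components.
MST edge set: {A–H, B–F, B–E, A–F, A–G, C–E, D–G}.
Of the listed edges, {B–E, A–H, C–E} are in the MST → 3.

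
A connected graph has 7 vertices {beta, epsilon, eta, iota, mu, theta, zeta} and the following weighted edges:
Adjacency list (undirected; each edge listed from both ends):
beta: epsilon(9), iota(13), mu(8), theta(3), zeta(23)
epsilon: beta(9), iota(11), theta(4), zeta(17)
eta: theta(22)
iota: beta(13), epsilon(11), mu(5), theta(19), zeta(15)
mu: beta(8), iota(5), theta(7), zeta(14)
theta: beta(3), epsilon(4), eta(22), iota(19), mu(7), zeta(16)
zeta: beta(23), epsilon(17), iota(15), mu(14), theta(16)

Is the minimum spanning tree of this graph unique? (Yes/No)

Yes

Kruskal: consider edges lightest-first.
beta–theta (3): add. Components now {zeta} {eta} {epsilon} {iota} {beta,theta} {mu}
epsilon–theta (4): add. Components now {zeta} {eta} {beta,epsilon,theta} {iota} {mu}
iota–mu (5): add. Components now {zeta} {eta} {beta,epsilon,theta} {iota,mu}
mu–theta (7): add. Components now {zeta} {eta} {beta,epsilon,iota,mu,theta}
beta–mu (8): skip — beta and mu already connected.
beta–epsilon (9): skip — epsilon and beta already connected.
epsilon–iota (11): skip — epsilon and iota already connected.
beta–iota (13): skip — iota and beta already connected.
mu–zeta (14): add. Components now {beta,epsilon,iota,mu,theta,zeta} {eta}
iota–zeta (15): skip — zeta and iota already connected.
theta–zeta (16): skip — zeta and theta already connected.
epsilon–zeta (17): skip — zeta and epsilon already connected.
iota–theta (19): skip — iota and theta already connected.
eta–theta (22): add. Components now {beta,epsilon,eta,iota,mu,theta,zeta}
Every non-tree edge has weight strictly greater than the heaviest edge on the tree path between its endpoints, so the MST is unique.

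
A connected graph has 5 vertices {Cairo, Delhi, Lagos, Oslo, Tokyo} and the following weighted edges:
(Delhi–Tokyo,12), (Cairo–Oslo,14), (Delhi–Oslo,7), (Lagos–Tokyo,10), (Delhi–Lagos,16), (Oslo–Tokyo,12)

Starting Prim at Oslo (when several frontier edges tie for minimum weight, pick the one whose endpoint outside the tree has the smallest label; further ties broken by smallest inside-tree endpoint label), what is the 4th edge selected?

Cairo-Oslo

Grow the tree from Oslo using Prim:
Step 1: frontier [Delhi–Oslo 7, Oslo–Tokyo 12, Cairo–Oslo 14] → take Delhi–Oslo (7); add Delhi.
Step 2: frontier [Delhi–Tokyo 12, Delhi–Lagos 16, Oslo–Tokyo 12, Cairo–Oslo 14] → take Delhi–Tokyo (12); add Tokyo.
Step 3: frontier [Delhi–Lagos 16, Cairo–Oslo 14, Lagos–Tokyo 10] → take Lagos–Tokyo (10); add Lagos.
Step 4: frontier [Cairo–Oslo 14] → take Cairo–Oslo (14); add Cairo.
The 4th edge added is Cairo–Oslo.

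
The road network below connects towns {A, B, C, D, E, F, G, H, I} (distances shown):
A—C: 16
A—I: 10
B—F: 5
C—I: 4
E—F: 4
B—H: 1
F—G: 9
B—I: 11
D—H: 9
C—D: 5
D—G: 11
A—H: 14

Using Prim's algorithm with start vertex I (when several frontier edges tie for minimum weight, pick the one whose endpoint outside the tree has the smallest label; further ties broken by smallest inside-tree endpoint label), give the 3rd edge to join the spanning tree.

Grow the tree from I using Prim:
Step 1: cheapest edge leaving the tree is C—I (4); add C.
Step 2: cheapest edge leaving the tree is C—D (5); add D.
Step 3: cheapest edge leaving the tree is D—H (9); add H.
Step 4: cheapest edge leaving the tree is B—H (1); add B.
Step 5: cheapest edge leaving the tree is B—F (5); add F.
Step 6: cheapest edge leaving the tree is E—F (4); add E.
Step 7: cheapest edge leaving the tree is F—G (9); add G.
Step 8: cheapest edge leaving the tree is A—I (10); add A.
The 3rd edge added is D—H.

D-H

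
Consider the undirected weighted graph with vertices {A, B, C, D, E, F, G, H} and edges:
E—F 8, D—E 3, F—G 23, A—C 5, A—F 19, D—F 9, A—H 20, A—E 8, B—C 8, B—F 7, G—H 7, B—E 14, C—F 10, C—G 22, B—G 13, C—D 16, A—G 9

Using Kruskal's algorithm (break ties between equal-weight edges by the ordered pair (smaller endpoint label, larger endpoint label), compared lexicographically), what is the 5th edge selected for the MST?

Kruskal's algorithm — process edges by increasing weight (ties by edge label):
D—E (3): add — endpoints in different components.
A—C (5): add — endpoints in different components.
B—F (7): add — endpoints in different components.
G—H (7): add — endpoints in different components.
A—E (8): add — endpoints in different components.
B—C (8): add — endpoints in different components.
E—F (8): skip — E and F already connected.
A—G (9): add — endpoints in different components.
The 5th edge added is A—E.

A-E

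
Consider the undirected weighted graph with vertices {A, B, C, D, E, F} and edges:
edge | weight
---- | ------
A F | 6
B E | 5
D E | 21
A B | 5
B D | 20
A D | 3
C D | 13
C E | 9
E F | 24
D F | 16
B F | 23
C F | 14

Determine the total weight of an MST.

28

Kruskal's algorithm — process edges by increasing weight (ties by edge label):
A D (3): add — endpoints in different components.
A B (5): add — endpoints in different components.
B E (5): add — endpoints in different components.
A F (6): add — endpoints in different components.
C E (9): add — endpoints in different components.
MST edges: A D, A B, B E, A F, C E; total weight 3+5+5+6+9 = 28.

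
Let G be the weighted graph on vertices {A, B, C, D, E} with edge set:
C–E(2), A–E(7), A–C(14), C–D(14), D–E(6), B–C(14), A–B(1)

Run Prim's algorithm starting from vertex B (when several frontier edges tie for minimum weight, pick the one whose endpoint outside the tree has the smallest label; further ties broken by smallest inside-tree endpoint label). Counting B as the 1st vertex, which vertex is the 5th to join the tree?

D

Prim, starting at B.
Step 1: frontier [A–B 1, B–C 14] → take A–B (1); add A.
Step 2: frontier [A–E 7, A–C 14, B–C 14] → take A–E (7); add E.
Step 3: frontier [A–C 14, B–C 14, C–E 2, D–E 6] → take C–E (2); add C.
Step 4: frontier [C–D 14, D–E 6] → take D–E (6); add D.
Vertex order: B, A, E, C, D. The 5th vertex is D.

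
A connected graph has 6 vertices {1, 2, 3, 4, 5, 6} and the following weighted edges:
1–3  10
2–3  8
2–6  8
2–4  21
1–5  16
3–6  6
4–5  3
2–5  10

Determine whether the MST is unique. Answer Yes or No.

Kruskal: consider edges lightest-first.
4–5 (3): add. Components now {1} {2} {3} {4,5} {6}
3–6 (6): add. Components now {1} {2} {3,6} {4,5}
2–3 (8): add. Components now {1} {2,3,6} {4,5}
2–6 (8): skip — 2 and 6 already connected.
1–3 (10): add. Components now {1,2,3,6} {4,5}
2–5 (10): add. Components now {1,2,3,4,5,6}
Non-tree edge 2–6 has weight 8, equal to the heaviest edge on its tree cycle — swapping gives another MST of the same weight. Not unique.

No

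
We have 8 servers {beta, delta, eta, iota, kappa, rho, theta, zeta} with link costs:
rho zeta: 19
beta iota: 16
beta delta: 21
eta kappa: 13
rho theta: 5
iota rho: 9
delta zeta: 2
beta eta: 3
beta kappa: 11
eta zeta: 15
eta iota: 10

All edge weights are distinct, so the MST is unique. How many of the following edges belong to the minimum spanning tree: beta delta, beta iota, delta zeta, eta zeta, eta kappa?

2

Kruskal's algorithm — process edges by increasing weight (ties by edge label):
delta zeta (2): add — endpoints in different components.
beta eta (3): add — endpoints in different components.
rho theta (5): add — endpoints in different components.
iota rho (9): add — endpoints in different components.
eta iota (10): add — endpoints in different components.
beta kappa (11): add — endpoints in different components.
eta kappa (13): skip — kappa and eta already connected.
eta zeta (15): add — endpoints in different components.
MST edge set: {delta zeta, beta eta, rho theta, iota rho, eta iota, beta kappa, eta zeta}.
Of the listed edges, {delta zeta, eta zeta} are in the MST → 2.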